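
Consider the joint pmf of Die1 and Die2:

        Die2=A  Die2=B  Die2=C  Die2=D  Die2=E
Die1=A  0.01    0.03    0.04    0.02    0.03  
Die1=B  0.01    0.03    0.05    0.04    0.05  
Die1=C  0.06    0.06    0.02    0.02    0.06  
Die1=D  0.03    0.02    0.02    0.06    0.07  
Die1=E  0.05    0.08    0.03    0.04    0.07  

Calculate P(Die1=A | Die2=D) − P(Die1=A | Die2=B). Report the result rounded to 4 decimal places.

-0.0253

P(Die2=D) = 0.02 + 0.04 + 0.02 + 0.06 + 0.04 = 0.18; P(Die1=A | Die2=D) = 0.02/0.18 = 0.11111.
P(Die2=B) = 0.03 + 0.03 + 0.06 + 0.02 + 0.08 = 0.22; P(Die1=A | Die2=B) = 0.03/0.22 = 0.13636.
Difference = -0.0253.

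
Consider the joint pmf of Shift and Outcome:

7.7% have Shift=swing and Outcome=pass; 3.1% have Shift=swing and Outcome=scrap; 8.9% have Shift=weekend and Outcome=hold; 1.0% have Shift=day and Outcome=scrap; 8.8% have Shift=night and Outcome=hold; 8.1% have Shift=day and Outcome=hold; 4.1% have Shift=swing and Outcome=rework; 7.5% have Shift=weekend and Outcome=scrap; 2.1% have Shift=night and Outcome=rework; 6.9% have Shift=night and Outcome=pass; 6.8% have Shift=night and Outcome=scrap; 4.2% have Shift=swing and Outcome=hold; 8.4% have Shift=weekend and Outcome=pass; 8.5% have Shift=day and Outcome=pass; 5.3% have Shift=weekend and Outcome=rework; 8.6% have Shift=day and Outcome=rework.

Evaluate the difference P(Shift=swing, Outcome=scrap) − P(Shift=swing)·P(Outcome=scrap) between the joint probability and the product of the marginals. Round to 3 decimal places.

-0.004

P(Shift=swing) = 0.077 + 0.041 + 0.031 + 0.042 = 0.191.
P(Outcome=scrap) = 0.010 + 0.031 + 0.068 + 0.075 = 0.184.
P(Shift=swing, Outcome=scrap) − P(Shift=swing)P(Outcome=scrap) = 0.031 − 0.191×0.184 = -0.004.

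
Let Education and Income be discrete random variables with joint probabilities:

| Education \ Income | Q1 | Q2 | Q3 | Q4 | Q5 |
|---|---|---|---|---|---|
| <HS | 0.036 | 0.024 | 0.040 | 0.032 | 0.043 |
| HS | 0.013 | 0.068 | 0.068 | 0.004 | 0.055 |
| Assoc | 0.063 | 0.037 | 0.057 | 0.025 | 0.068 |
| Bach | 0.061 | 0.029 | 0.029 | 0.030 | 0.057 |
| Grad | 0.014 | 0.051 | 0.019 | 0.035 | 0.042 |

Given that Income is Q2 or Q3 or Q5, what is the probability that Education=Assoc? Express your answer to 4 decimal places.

0.2358

P(Income=Q2) = 0.024 + 0.068 + 0.037 + 0.029 + 0.051 = 0.209.
P(Income=Q3) = 0.040 + 0.068 + 0.057 + 0.029 + 0.019 = 0.213.
P(Income=Q5) = 0.043 + 0.055 + 0.068 + 0.057 + 0.042 = 0.265.
P(Income ∈ {Q2, Q3, Q5}) = 0.209 + 0.213 + 0.265 = 0.687; P(Education=Assoc, Income ∈ {Q2, Q3, Q5}) = 0.037 + 0.057 + 0.068 = 0.162.
P(Education=Assoc | Income ∈ {Q2, Q3, Q5}) = 0.162/0.687 = 0.2358.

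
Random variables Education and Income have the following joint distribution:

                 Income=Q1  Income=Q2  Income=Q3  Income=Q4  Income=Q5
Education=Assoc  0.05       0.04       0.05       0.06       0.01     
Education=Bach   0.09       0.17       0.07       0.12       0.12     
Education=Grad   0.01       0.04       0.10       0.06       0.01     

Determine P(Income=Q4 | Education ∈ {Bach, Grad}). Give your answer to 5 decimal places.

P(Education=Bach) = 0.09 + 0.17 + 0.07 + 0.12 + 0.12 = 0.57.
P(Education=Grad) = 0.01 + 0.04 + 0.10 + 0.06 + 0.01 = 0.22.
P(Education ∈ {Bach, Grad}) = 0.57 + 0.22 = 0.79; P(Income=Q4, Education ∈ {Bach, Grad}) = 0.12 + 0.06 = 0.18.
P(Income=Q4 | Education ∈ {Bach, Grad}) = 0.18/0.79 = 0.22785.

0.22785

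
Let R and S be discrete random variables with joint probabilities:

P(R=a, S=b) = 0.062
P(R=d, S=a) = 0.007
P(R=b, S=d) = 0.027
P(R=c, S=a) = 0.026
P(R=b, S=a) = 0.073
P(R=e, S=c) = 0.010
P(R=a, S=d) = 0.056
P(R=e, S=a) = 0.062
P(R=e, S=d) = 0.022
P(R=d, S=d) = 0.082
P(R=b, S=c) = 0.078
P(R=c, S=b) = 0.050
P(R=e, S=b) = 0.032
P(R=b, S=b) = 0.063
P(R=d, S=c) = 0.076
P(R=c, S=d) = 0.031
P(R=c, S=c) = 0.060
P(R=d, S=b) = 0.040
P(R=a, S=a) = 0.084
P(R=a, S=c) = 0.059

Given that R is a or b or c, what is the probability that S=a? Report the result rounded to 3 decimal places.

P(R=a) = 0.084 + 0.062 + 0.059 + 0.056 = 0.261.
P(R=b) = 0.073 + 0.063 + 0.078 + 0.027 = 0.241.
P(R=c) = 0.026 + 0.050 + 0.060 + 0.031 = 0.167.
P(R ∈ {a, b, c}) = 0.261 + 0.241 + 0.167 = 0.669; P(S=a, R ∈ {a, b, c}) = 0.084 + 0.073 + 0.026 = 0.183.
P(S=a | R ∈ {a, b, c}) = 0.183/0.669 = 0.274.

0.274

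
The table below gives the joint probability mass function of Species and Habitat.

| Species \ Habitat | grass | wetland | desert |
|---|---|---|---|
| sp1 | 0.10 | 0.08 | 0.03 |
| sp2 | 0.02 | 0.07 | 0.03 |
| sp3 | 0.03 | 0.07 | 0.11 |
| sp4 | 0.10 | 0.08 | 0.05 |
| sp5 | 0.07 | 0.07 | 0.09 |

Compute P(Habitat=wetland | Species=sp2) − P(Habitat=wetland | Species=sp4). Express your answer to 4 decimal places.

P(Species=sp2) = 0.02 + 0.07 + 0.03 = 0.12; P(Habitat=wetland | Species=sp2) = 0.07/0.12 = 0.58333.
P(Species=sp4) = 0.10 + 0.08 + 0.05 = 0.23; P(Habitat=wetland | Species=sp4) = 0.08/0.23 = 0.34783.
Difference = 0.2355.

0.2355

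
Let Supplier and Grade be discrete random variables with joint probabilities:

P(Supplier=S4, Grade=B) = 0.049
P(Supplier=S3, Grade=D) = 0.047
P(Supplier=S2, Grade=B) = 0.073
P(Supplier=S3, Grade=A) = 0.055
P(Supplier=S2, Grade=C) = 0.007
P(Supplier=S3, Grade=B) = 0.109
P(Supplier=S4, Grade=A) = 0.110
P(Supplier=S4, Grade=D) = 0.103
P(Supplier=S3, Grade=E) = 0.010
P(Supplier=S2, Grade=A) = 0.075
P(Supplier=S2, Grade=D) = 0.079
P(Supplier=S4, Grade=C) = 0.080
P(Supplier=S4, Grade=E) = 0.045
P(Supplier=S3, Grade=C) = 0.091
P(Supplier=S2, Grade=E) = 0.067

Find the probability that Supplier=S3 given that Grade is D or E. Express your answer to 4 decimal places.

P(Grade=D) = 0.079 + 0.047 + 0.103 = 0.229.
P(Grade=E) = 0.067 + 0.010 + 0.045 = 0.122.
P(Grade ∈ {D, E}) = 0.229 + 0.122 = 0.351; P(Supplier=S3, Grade ∈ {D, E}) = 0.047 + 0.010 = 0.057.
P(Supplier=S3 | Grade ∈ {D, E}) = 0.057/0.351 = 0.1624.

0.1624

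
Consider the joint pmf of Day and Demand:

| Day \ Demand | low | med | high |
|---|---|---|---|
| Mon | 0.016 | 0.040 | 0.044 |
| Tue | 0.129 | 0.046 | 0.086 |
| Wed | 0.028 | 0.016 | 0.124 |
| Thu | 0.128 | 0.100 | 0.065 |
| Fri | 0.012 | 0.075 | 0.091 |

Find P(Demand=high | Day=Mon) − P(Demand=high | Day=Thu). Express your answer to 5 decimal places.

P(Day=Mon) = 0.016 + 0.040 + 0.044 = 0.100; P(Demand=high | Day=Mon) = 0.044/0.100 = 0.440000.
P(Day=Thu) = 0.128 + 0.100 + 0.065 = 0.293; P(Demand=high | Day=Thu) = 0.065/0.293 = 0.221843.
Difference = 0.21816.

0.21816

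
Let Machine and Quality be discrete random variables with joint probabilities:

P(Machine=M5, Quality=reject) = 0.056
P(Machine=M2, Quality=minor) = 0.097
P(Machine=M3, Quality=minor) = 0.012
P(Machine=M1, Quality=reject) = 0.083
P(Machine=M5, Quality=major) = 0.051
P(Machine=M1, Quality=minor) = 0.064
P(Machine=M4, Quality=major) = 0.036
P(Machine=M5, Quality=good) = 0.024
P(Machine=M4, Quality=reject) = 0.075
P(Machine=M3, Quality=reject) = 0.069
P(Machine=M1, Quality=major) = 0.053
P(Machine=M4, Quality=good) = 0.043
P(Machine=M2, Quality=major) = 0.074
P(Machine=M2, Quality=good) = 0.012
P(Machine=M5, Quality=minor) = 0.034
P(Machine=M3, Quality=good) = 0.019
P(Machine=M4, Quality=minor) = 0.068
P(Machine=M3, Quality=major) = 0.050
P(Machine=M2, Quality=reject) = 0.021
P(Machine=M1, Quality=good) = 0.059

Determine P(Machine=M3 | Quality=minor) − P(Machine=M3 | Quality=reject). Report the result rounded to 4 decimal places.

P(Quality=minor) = 0.064 + 0.097 + 0.012 + 0.068 + 0.034 = 0.275; P(Machine=M3 | Quality=minor) = 0.012/0.275 = 0.04364.
P(Quality=reject) = 0.083 + 0.021 + 0.069 + 0.075 + 0.056 = 0.304; P(Machine=M3 | Quality=reject) = 0.069/0.304 = 0.22697.
Difference = -0.1833.

-0.1833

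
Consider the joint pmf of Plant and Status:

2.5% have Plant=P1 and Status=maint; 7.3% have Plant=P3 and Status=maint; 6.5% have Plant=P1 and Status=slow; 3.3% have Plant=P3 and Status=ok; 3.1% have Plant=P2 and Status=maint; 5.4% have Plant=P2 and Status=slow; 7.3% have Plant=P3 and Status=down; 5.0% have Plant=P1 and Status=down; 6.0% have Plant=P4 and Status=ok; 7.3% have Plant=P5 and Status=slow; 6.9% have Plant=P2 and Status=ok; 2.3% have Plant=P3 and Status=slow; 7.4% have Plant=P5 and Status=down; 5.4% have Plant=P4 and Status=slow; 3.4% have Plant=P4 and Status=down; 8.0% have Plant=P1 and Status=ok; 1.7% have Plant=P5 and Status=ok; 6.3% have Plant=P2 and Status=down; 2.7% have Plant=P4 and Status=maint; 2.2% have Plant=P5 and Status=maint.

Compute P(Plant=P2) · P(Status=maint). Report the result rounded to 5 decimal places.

P(Plant=P2) = 0.069 + 0.054 + 0.063 + 0.031 = 0.217.
P(Status=maint) = 0.025 + 0.031 + 0.073 + 0.027 + 0.022 = 0.178.
Product: 0.217 × 0.178 = 0.03863.

0.03863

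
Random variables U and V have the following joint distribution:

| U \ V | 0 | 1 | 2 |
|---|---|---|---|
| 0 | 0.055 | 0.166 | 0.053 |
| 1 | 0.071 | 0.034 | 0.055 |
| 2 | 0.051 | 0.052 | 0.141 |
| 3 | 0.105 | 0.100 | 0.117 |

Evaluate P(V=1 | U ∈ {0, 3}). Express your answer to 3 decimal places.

0.446

P(U=0) = 0.055 + 0.166 + 0.053 = 0.274.
P(U=3) = 0.105 + 0.100 + 0.117 = 0.322.
P(U ∈ {0, 3}) = 0.274 + 0.322 = 0.596; P(V=1, U ∈ {0, 3}) = 0.166 + 0.100 = 0.266.
P(V=1 | U ∈ {0, 3}) = 0.266/0.596 = 0.446.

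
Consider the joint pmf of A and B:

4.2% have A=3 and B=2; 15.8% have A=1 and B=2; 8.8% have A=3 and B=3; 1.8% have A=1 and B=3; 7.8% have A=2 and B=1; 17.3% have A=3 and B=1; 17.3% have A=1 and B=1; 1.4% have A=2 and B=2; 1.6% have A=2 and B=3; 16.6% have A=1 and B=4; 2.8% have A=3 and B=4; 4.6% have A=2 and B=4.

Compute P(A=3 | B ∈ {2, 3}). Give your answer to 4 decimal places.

0.3869

P(B=2) = 0.158 + 0.014 + 0.042 = 0.214.
P(B=3) = 0.018 + 0.016 + 0.088 = 0.122.
P(B ∈ {2, 3}) = 0.214 + 0.122 = 0.336; P(A=3, B ∈ {2, 3}) = 0.042 + 0.088 = 0.130.
P(A=3 | B ∈ {2, 3}) = 0.130/0.336 = 0.3869.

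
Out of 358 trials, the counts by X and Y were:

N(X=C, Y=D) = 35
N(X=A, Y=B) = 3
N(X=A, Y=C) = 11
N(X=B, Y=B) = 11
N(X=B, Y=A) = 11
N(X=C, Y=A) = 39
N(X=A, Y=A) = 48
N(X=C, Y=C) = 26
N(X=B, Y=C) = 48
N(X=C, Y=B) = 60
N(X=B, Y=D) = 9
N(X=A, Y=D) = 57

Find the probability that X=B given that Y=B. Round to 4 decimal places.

0.1486

Total with Y=B: 3 + 11 + 60 = 74.
P(X=B | Y=B) = 11/74 = 0.1486.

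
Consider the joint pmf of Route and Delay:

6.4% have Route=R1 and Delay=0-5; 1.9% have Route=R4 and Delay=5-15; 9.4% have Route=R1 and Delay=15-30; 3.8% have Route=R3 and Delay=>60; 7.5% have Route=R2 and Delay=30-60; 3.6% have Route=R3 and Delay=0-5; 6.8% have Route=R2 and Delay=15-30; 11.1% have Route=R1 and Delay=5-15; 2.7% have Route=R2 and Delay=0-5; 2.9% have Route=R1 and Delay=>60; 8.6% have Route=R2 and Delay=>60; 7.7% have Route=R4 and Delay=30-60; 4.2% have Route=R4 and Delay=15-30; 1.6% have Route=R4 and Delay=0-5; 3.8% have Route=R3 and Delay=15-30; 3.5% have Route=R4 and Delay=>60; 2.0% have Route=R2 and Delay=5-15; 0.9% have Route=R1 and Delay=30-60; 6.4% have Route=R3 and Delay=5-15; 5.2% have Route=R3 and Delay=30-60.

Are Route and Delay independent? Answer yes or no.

no

P(Route=R1) = 0.307 and P(Delay=30-60) = 0.213, so their product is 0.06539, but P(Route=R1, Delay=30-60) = 0.009. Since these differ, Route and Delay are not independent.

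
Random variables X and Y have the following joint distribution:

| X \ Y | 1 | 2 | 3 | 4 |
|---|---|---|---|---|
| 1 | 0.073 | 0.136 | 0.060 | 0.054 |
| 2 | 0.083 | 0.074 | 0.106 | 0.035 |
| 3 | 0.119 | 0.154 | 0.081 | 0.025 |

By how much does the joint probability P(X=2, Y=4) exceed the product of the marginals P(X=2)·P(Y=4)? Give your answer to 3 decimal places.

0.001

P(X=2) = 0.083 + 0.074 + 0.106 + 0.035 = 0.298.
P(Y=4) = 0.054 + 0.035 + 0.025 = 0.114.
P(X=2, Y=4) − P(X=2)P(Y=4) = 0.035 − 0.298×0.114 = 0.001.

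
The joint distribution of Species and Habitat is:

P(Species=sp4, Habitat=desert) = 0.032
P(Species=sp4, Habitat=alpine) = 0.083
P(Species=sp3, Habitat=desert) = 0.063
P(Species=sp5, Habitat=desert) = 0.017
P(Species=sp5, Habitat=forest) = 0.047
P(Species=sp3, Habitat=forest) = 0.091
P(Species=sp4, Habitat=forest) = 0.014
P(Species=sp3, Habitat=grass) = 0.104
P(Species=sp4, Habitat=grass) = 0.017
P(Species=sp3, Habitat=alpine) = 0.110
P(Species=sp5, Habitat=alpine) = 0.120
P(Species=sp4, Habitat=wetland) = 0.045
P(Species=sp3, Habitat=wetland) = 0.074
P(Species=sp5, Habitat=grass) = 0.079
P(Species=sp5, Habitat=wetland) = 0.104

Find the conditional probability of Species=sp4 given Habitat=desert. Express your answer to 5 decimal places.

P(Habitat=desert) = 0.063 + 0.032 + 0.017 = 0.112.
P(Species=sp4 | Habitat=desert) = 0.032/0.112 = 0.28571.

0.28571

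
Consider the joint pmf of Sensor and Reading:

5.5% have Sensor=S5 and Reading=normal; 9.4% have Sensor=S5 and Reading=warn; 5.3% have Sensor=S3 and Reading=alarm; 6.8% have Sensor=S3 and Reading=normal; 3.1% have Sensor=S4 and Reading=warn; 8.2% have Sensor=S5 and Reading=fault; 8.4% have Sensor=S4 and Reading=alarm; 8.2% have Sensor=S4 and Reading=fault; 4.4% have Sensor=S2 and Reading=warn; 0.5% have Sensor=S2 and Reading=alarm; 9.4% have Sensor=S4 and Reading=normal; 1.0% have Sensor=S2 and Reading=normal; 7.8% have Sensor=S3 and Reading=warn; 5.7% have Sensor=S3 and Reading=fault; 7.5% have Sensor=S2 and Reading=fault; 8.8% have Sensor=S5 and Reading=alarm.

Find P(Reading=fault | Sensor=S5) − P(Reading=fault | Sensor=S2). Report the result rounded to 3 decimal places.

-0.303

P(Sensor=S5) = 0.055 + 0.094 + 0.088 + 0.082 = 0.319; P(Reading=fault | Sensor=S5) = 0.082/0.319 = 0.2571.
P(Sensor=S2) = 0.010 + 0.044 + 0.005 + 0.075 = 0.134; P(Reading=fault | Sensor=S2) = 0.075/0.134 = 0.5597.
Difference = -0.303.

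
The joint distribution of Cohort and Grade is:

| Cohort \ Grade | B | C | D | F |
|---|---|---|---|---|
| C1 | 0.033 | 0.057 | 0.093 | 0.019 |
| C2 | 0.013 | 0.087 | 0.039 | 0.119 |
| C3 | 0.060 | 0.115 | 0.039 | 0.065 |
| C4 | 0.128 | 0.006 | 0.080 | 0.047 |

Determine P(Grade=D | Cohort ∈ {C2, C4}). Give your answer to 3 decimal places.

P(Cohort=C2) = 0.013 + 0.087 + 0.039 + 0.119 = 0.258.
P(Cohort=C4) = 0.128 + 0.006 + 0.080 + 0.047 = 0.261.
P(Cohort ∈ {C2, C4}) = 0.258 + 0.261 = 0.519; P(Grade=D, Cohort ∈ {C2, C4}) = 0.039 + 0.080 = 0.119.
P(Grade=D | Cohort ∈ {C2, C4}) = 0.119/0.519 = 0.229.

0.229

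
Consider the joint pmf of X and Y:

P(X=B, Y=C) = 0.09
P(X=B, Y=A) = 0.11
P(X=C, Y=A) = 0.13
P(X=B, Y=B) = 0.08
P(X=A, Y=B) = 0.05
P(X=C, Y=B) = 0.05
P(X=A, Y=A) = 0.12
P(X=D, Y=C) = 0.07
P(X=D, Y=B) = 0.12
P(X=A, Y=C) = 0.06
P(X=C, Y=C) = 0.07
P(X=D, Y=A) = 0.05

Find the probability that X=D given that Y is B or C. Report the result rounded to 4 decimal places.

P(Y=B) = 0.05 + 0.08 + 0.05 + 0.12 = 0.30.
P(Y=C) = 0.06 + 0.09 + 0.07 + 0.07 = 0.29.
P(Y ∈ {B, C}) = 0.30 + 0.29 = 0.59; P(X=D, Y ∈ {B, C}) = 0.12 + 0.07 = 0.19.
P(X=D | Y ∈ {B, C}) = 0.19/0.59 = 0.3220.

0.3220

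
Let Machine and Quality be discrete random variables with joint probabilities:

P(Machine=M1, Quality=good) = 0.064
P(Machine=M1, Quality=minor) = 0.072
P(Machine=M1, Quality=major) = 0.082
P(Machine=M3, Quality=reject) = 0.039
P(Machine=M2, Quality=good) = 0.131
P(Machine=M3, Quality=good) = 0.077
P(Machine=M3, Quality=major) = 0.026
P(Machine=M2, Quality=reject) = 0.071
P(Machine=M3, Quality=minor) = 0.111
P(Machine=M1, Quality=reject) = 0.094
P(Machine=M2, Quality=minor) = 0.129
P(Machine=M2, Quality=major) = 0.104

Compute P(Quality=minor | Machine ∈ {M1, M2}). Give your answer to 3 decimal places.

P(Machine=M1) = 0.064 + 0.072 + 0.082 + 0.094 = 0.312.
P(Machine=M2) = 0.131 + 0.129 + 0.104 + 0.071 = 0.435.
P(Machine ∈ {M1, M2}) = 0.312 + 0.435 = 0.747; P(Quality=minor, Machine ∈ {M1, M2}) = 0.072 + 0.129 = 0.201.
P(Quality=minor | Machine ∈ {M1, M2}) = 0.201/0.747 = 0.269.

0.269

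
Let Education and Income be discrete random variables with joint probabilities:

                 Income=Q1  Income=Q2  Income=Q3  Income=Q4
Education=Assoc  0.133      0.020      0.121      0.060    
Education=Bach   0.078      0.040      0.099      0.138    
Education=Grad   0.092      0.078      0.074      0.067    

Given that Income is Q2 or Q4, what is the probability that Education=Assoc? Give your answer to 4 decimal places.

0.1985

P(Income=Q2) = 0.020 + 0.040 + 0.078 = 0.138.
P(Income=Q4) = 0.060 + 0.138 + 0.067 = 0.265.
P(Income ∈ {Q2, Q4}) = 0.138 + 0.265 = 0.403; P(Education=Assoc, Income ∈ {Q2, Q4}) = 0.020 + 0.060 = 0.080.
P(Education=Assoc | Income ∈ {Q2, Q4}) = 0.080/0.403 = 0.1985.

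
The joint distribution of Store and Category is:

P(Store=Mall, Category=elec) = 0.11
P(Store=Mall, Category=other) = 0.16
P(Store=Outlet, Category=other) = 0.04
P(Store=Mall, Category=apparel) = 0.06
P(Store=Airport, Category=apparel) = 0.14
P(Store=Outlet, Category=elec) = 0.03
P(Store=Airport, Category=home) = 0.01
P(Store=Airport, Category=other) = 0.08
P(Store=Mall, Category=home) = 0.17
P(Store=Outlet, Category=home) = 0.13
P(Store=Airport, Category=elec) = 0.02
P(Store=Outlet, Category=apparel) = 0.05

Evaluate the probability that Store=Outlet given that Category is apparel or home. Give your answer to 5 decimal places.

0.32143

P(Category=apparel) = 0.06 + 0.14 + 0.05 = 0.25.
P(Category=home) = 0.17 + 0.01 + 0.13 = 0.31.
P(Category ∈ {apparel, home}) = 0.25 + 0.31 = 0.56; P(Store=Outlet, Category ∈ {apparel, home}) = 0.05 + 0.13 = 0.18.
P(Store=Outlet | Category ∈ {apparel, home}) = 0.18/0.56 = 0.32143.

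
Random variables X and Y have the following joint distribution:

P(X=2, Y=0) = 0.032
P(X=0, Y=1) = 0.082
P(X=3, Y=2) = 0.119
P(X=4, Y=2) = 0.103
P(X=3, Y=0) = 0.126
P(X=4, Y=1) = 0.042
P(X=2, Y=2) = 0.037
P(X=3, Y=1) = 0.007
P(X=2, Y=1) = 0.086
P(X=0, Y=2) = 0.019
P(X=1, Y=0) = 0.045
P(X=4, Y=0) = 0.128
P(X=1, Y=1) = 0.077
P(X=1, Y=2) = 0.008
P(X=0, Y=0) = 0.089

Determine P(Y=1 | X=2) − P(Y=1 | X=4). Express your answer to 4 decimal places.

P(X=2) = 0.032 + 0.086 + 0.037 = 0.155; P(Y=1 | X=2) = 0.086/0.155 = 0.55484.
P(X=4) = 0.128 + 0.042 + 0.103 = 0.273; P(Y=1 | X=4) = 0.042/0.273 = 0.15385.
Difference = 0.4010.

0.4010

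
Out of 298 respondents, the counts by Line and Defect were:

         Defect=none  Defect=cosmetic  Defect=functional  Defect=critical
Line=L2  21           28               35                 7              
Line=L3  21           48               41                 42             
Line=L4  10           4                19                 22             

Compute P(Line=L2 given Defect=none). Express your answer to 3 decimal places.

0.404

Total with Defect=none: 21 + 21 + 10 = 52.
P(Line=L2 | Defect=none) = 21/52 = 0.404.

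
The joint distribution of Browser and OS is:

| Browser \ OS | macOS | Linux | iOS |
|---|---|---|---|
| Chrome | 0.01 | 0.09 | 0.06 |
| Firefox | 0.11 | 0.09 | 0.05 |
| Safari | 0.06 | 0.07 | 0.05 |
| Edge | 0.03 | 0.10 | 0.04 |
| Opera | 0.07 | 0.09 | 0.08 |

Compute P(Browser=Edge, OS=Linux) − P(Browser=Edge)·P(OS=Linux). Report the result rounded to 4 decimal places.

0.0252

P(Browser=Edge) = 0.03 + 0.10 + 0.04 = 0.17.
P(OS=Linux) = 0.09 + 0.09 + 0.07 + 0.10 + 0.09 = 0.44.
P(Browser=Edge, OS=Linux) − P(Browser=Edge)P(OS=Linux) = 0.10 − 0.17×0.44 = 0.0252.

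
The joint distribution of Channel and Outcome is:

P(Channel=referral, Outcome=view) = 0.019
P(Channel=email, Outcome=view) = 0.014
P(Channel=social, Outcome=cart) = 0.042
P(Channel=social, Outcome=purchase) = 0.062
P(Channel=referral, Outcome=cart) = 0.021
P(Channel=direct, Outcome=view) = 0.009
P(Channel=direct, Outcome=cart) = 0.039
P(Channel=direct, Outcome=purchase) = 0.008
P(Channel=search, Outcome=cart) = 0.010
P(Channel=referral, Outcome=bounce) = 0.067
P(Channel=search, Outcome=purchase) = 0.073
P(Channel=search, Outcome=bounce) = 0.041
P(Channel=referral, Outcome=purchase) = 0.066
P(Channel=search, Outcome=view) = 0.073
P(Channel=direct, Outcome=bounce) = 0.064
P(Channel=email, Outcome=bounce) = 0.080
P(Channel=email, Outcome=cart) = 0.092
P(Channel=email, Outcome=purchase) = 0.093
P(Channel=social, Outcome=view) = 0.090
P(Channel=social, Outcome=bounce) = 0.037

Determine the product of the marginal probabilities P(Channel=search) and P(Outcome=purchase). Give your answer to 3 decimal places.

0.059

P(Channel=search) = 0.041 + 0.073 + 0.010 + 0.073 = 0.197.
P(Outcome=purchase) = 0.093 + 0.073 + 0.062 + 0.008 + 0.066 = 0.302.
Product: 0.197 × 0.302 = 0.059.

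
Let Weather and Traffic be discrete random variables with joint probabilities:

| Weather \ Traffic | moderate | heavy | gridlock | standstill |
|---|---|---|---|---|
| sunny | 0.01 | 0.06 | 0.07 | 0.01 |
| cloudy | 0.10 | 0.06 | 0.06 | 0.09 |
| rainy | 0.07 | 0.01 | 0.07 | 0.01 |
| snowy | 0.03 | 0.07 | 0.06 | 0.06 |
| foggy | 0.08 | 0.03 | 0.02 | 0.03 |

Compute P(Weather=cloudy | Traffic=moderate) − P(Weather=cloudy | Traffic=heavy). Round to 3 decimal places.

0.084

P(Traffic=moderate) = 0.01 + 0.10 + 0.07 + 0.03 + 0.08 = 0.29; P(Weather=cloudy | Traffic=moderate) = 0.10/0.29 = 0.3448.
P(Traffic=heavy) = 0.06 + 0.06 + 0.01 + 0.07 + 0.03 = 0.23; P(Weather=cloudy | Traffic=heavy) = 0.06/0.23 = 0.2609.
Difference = 0.084.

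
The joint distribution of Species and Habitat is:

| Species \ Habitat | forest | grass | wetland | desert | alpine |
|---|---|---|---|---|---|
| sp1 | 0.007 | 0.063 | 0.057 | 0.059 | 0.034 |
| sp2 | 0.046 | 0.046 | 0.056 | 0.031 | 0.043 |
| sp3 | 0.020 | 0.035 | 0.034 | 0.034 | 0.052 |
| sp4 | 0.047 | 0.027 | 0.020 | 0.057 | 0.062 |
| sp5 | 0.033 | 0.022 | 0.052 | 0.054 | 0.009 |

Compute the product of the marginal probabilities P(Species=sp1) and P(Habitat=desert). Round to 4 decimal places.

0.0517

P(Species=sp1) = 0.007 + 0.063 + 0.057 + 0.059 + 0.034 = 0.220.
P(Habitat=desert) = 0.059 + 0.031 + 0.034 + 0.057 + 0.054 = 0.235.
Product: 0.220 × 0.235 = 0.0517.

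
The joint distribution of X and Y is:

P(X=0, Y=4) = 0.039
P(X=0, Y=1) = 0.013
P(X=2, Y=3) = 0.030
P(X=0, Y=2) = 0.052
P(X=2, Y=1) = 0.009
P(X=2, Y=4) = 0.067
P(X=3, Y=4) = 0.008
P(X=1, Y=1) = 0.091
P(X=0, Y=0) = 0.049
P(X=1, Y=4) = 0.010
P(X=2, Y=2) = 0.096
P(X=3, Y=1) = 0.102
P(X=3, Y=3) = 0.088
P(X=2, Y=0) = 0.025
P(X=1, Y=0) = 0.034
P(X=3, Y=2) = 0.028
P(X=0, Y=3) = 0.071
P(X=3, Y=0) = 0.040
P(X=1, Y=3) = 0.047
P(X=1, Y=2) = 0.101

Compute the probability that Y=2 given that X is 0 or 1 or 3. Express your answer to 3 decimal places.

0.234

P(X=0) = 0.049 + 0.013 + 0.052 + 0.071 + 0.039 = 0.224.
P(X=1) = 0.034 + 0.091 + 0.101 + 0.047 + 0.010 = 0.283.
P(X=3) = 0.040 + 0.102 + 0.028 + 0.088 + 0.008 = 0.266.
P(X ∈ {0, 1, 3}) = 0.224 + 0.283 + 0.266 = 0.773; P(Y=2, X ∈ {0, 1, 3}) = 0.052 + 0.101 + 0.028 = 0.181.
P(Y=2 | X ∈ {0, 1, 3}) = 0.181/0.773 = 0.234.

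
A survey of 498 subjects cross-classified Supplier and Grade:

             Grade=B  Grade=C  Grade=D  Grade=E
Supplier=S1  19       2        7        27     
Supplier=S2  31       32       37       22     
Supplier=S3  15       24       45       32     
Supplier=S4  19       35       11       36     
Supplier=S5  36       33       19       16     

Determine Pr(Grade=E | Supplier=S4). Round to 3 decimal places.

Total with Supplier=S4: 19 + 35 + 11 + 36 = 101.
P(Grade=E | Supplier=S4) = 36/101 = 0.356.

0.356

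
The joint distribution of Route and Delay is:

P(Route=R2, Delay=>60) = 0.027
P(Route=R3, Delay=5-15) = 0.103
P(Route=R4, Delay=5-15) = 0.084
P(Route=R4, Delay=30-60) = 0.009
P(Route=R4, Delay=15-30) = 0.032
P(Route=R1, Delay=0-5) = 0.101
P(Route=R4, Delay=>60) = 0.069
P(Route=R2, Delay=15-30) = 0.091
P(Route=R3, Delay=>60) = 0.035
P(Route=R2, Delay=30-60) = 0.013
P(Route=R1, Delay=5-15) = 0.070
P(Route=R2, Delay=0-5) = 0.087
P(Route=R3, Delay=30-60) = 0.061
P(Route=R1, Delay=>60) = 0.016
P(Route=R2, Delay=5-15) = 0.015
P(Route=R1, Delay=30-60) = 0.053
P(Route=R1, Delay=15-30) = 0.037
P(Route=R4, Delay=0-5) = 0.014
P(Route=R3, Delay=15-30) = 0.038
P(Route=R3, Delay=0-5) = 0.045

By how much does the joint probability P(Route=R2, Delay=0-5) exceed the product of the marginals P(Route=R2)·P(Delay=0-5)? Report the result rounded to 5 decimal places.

P(Route=R2) = 0.087 + 0.015 + 0.091 + 0.013 + 0.027 = 0.233.
P(Delay=0-5) = 0.101 + 0.087 + 0.045 + 0.014 = 0.247.
P(Route=R2, Delay=0-5) − P(Route=R2)P(Delay=0-5) = 0.087 − 0.233×0.247 = 0.02945.

0.02945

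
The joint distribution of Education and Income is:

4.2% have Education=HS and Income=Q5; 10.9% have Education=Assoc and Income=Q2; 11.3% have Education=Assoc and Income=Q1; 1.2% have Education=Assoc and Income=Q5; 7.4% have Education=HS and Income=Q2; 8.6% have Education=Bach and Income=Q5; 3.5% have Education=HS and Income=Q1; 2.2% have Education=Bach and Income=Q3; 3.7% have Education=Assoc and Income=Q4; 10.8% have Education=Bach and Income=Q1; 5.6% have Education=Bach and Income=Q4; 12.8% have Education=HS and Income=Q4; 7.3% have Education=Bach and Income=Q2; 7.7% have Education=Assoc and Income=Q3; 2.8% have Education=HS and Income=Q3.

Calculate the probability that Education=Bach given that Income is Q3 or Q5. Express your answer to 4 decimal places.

0.4045

P(Income=Q3) = 0.028 + 0.077 + 0.022 = 0.127.
P(Income=Q5) = 0.042 + 0.012 + 0.086 = 0.140.
P(Income ∈ {Q3, Q5}) = 0.127 + 0.140 = 0.267; P(Education=Bach, Income ∈ {Q3, Q5}) = 0.022 + 0.086 = 0.108.
P(Education=Bach | Income ∈ {Q3, Q5}) = 0.108/0.267 = 0.4045.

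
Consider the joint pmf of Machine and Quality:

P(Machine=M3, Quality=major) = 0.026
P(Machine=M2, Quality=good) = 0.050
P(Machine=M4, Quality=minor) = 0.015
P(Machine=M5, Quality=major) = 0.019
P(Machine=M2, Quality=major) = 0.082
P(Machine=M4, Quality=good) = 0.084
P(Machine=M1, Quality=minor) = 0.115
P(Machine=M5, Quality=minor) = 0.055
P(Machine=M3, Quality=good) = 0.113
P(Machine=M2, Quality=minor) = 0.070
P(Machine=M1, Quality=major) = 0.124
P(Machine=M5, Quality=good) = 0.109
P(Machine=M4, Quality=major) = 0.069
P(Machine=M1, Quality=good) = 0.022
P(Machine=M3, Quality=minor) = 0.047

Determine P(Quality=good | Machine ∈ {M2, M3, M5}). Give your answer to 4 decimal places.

0.4764

P(Machine=M2) = 0.050 + 0.070 + 0.082 = 0.202.
P(Machine=M3) = 0.113 + 0.047 + 0.026 = 0.186.
P(Machine=M5) = 0.109 + 0.055 + 0.019 = 0.183.
P(Machine ∈ {M2, M3, M5}) = 0.202 + 0.186 + 0.183 = 0.571; P(Quality=good, Machine ∈ {M2, M3, M5}) = 0.050 + 0.113 + 0.109 = 0.272.
P(Quality=good | Machine ∈ {M2, M3, M5}) = 0.272/0.571 = 0.4764.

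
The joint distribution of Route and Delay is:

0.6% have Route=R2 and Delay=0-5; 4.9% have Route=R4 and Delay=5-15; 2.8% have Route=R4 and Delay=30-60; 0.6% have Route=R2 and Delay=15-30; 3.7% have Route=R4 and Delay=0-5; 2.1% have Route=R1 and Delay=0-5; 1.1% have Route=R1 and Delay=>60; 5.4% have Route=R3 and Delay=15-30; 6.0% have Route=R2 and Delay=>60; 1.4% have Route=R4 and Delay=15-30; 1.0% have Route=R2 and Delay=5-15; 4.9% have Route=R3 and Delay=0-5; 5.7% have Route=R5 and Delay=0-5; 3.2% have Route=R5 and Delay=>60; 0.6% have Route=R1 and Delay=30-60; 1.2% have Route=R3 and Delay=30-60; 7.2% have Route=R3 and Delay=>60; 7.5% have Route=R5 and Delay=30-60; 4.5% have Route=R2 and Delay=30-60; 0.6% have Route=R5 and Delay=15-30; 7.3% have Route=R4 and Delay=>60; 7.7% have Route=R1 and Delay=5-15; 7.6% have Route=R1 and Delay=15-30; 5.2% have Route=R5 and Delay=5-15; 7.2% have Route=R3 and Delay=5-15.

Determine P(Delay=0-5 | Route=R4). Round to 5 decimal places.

P(Route=R4) = 0.037 + 0.049 + 0.014 + 0.028 + 0.073 = 0.201.
P(Delay=0-5 | Route=R4) = 0.037/0.201 = 0.18408.

0.18408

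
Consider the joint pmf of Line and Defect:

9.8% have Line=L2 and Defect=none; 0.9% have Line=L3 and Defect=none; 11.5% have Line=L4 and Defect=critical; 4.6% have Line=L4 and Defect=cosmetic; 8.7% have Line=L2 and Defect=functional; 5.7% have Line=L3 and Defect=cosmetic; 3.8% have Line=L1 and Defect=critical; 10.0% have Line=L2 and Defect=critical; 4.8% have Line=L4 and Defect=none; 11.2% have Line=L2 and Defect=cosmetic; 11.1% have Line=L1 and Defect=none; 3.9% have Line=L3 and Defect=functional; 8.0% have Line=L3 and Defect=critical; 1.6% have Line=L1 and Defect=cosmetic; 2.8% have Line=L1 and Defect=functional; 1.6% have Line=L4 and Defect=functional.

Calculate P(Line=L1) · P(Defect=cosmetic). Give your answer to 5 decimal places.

0.04458

P(Line=L1) = 0.111 + 0.016 + 0.028 + 0.038 = 0.193.
P(Defect=cosmetic) = 0.016 + 0.112 + 0.057 + 0.046 = 0.231.
Product: 0.193 × 0.231 = 0.04458.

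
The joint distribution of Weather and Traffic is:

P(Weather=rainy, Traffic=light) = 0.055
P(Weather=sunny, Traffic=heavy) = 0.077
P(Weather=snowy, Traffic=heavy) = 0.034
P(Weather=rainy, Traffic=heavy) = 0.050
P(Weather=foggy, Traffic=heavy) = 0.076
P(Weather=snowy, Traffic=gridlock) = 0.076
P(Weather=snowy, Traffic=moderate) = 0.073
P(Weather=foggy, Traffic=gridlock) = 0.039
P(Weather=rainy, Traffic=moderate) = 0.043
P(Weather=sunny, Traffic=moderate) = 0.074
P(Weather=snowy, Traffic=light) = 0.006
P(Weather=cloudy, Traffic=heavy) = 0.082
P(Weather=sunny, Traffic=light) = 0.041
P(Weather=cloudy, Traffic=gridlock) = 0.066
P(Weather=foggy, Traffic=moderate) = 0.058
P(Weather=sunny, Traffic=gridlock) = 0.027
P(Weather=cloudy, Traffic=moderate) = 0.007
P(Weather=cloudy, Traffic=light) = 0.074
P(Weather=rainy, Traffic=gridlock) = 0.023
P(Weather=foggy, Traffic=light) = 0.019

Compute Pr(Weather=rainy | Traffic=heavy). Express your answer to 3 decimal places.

P(Traffic=heavy) = 0.077 + 0.082 + 0.050 + 0.034 + 0.076 = 0.319.
P(Weather=rainy | Traffic=heavy) = 0.050/0.319 = 0.157.

0.157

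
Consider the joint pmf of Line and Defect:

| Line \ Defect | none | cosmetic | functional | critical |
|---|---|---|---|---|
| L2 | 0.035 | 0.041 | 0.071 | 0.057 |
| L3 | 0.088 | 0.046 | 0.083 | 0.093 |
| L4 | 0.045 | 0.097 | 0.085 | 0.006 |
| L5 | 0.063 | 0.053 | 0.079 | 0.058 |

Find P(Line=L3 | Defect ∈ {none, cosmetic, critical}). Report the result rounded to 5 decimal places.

0.33284

P(Defect=none) = 0.035 + 0.088 + 0.045 + 0.063 = 0.231.
P(Defect=cosmetic) = 0.041 + 0.046 + 0.097 + 0.053 = 0.237.
P(Defect=critical) = 0.057 + 0.093 + 0.006 + 0.058 = 0.214.
P(Defect ∈ {none, cosmetic, critical}) = 0.231 + 0.237 + 0.214 = 0.682; P(Line=L3, Defect ∈ {none, cosmetic, critical}) = 0.088 + 0.046 + 0.093 = 0.227.
P(Line=L3 | Defect ∈ {none, cosmetic, critical}) = 0.227/0.682 = 0.33284.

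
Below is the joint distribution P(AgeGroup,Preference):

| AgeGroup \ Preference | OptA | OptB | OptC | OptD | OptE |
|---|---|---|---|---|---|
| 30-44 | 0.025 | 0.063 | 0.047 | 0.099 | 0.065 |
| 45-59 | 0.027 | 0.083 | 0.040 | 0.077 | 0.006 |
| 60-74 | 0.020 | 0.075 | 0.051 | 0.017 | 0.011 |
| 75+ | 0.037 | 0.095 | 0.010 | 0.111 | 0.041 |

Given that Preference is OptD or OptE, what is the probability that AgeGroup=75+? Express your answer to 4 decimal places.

P(Preference=OptD) = 0.099 + 0.077 + 0.017 + 0.111 = 0.304.
P(Preference=OptE) = 0.065 + 0.006 + 0.011 + 0.041 = 0.123.
P(Preference ∈ {OptD, OptE}) = 0.304 + 0.123 = 0.427; P(AgeGroup=75+, Preference ∈ {OptD, OptE}) = 0.111 + 0.041 = 0.152.
P(AgeGroup=75+ | Preference ∈ {OptD, OptE}) = 0.152/0.427 = 0.3560.

0.3560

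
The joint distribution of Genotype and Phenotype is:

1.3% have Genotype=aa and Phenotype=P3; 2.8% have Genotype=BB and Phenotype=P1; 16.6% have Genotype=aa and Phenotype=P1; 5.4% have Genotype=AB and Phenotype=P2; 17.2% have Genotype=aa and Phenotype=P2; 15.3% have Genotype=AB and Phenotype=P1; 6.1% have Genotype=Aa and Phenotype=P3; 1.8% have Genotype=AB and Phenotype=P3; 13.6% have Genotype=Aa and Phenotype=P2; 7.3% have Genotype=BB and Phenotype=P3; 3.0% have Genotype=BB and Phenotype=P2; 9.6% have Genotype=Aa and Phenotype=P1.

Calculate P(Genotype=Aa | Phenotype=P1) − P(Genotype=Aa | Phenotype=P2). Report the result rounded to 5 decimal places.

-0.13023

P(Phenotype=P1) = 0.096 + 0.166 + 0.153 + 0.028 = 0.443; P(Genotype=Aa | Phenotype=P1) = 0.096/0.443 = 0.216704.
P(Phenotype=P2) = 0.136 + 0.172 + 0.054 + 0.030 = 0.392; P(Genotype=Aa | Phenotype=P2) = 0.136/0.392 = 0.346939.
Difference = -0.13023.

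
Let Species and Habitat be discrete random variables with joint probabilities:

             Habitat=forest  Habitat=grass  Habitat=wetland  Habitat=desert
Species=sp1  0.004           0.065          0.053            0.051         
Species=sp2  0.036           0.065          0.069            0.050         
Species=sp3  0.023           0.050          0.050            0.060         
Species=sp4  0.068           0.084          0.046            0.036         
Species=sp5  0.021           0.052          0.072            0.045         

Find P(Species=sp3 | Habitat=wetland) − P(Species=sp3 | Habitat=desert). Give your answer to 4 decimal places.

-0.0755

P(Habitat=wetland) = 0.053 + 0.069 + 0.050 + 0.046 + 0.072 = 0.290; P(Species=sp3 | Habitat=wetland) = 0.050/0.290 = 0.17241.
P(Habitat=desert) = 0.051 + 0.050 + 0.060 + 0.036 + 0.045 = 0.242; P(Species=sp3 | Habitat=desert) = 0.060/0.242 = 0.24793.
Difference = -0.0755.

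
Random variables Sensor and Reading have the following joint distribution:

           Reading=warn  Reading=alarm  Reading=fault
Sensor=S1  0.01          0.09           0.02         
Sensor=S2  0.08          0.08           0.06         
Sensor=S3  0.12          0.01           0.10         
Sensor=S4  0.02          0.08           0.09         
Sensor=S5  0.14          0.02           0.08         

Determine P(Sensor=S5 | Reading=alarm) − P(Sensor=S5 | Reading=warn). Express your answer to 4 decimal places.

-0.3069

P(Reading=alarm) = 0.09 + 0.08 + 0.01 + 0.08 + 0.02 = 0.28; P(Sensor=S5 | Reading=alarm) = 0.02/0.28 = 0.07143.
P(Reading=warn) = 0.01 + 0.08 + 0.12 + 0.02 + 0.14 = 0.37; P(Sensor=S5 | Reading=warn) = 0.14/0.37 = 0.37838.
Difference = -0.3069.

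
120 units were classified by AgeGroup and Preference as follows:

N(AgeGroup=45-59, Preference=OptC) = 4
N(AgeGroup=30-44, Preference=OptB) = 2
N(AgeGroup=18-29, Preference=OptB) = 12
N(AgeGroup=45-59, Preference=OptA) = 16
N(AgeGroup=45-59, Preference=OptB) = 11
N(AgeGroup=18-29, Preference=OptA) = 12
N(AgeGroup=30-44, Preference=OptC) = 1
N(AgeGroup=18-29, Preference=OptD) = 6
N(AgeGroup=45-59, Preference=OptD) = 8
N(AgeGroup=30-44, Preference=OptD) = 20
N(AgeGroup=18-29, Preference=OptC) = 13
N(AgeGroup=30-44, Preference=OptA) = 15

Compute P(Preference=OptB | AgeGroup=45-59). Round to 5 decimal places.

Total with AgeGroup=45-59: 16 + 11 + 4 + 8 = 39.
P(Preference=OptB | AgeGroup=45-59) = 11/39 = 0.28205.

0.28205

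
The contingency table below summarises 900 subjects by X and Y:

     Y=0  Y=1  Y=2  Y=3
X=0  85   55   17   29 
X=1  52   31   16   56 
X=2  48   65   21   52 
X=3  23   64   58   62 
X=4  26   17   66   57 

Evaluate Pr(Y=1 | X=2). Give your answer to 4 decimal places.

Total with X=2: 48 + 65 + 21 + 52 = 186.
P(Y=1 | X=2) = 65/186 = 0.3495.

0.3495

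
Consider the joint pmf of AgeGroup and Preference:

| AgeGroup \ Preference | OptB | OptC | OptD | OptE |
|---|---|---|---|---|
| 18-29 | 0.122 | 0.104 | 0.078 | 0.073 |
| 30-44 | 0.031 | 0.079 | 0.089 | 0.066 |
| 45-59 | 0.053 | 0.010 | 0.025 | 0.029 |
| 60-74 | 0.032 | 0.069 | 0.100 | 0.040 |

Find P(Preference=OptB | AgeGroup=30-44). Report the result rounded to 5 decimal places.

0.11698

P(AgeGroup=30-44) = 0.031 + 0.079 + 0.089 + 0.066 = 0.265.
P(Preference=OptB | AgeGroup=30-44) = 0.031/0.265 = 0.11698.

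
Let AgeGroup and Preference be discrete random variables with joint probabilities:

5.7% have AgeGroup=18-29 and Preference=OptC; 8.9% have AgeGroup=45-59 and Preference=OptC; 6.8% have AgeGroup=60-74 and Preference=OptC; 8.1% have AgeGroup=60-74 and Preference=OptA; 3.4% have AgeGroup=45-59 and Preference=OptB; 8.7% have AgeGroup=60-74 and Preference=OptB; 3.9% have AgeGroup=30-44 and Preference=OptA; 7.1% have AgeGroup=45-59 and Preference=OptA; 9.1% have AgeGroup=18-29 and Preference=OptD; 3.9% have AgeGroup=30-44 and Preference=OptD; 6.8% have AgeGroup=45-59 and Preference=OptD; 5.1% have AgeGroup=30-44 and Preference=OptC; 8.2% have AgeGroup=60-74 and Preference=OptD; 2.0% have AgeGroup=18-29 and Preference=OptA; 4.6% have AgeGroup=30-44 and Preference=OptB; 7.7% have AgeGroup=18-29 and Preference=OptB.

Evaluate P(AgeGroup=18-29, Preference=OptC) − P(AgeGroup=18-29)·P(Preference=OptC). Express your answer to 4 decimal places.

-0.0079

P(AgeGroup=18-29) = 0.020 + 0.077 + 0.057 + 0.091 = 0.245.
P(Preference=OptC) = 0.057 + 0.051 + 0.089 + 0.068 = 0.265.
P(AgeGroup=18-29, Preference=OptC) − P(AgeGroup=18-29)P(Preference=OptC) = 0.057 − 0.245×0.265 = -0.0079.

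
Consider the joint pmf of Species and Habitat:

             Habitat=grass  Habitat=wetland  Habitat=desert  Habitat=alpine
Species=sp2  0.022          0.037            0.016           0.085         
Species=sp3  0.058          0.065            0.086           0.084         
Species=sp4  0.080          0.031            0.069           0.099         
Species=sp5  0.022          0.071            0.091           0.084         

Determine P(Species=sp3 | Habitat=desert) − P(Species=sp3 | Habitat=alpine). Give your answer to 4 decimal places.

P(Habitat=desert) = 0.016 + 0.086 + 0.069 + 0.091 = 0.262; P(Species=sp3 | Habitat=desert) = 0.086/0.262 = 0.32824.
P(Habitat=alpine) = 0.085 + 0.084 + 0.099 + 0.084 = 0.352; P(Species=sp3 | Habitat=alpine) = 0.084/0.352 = 0.23864.
Difference = 0.0896.

0.0896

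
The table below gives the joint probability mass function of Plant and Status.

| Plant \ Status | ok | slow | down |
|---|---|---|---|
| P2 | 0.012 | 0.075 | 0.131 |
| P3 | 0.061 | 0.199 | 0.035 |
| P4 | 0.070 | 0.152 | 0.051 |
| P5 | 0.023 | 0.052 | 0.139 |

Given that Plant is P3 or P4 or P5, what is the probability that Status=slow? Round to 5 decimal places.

0.51535

P(Plant=P3) = 0.061 + 0.199 + 0.035 = 0.295.
P(Plant=P4) = 0.070 + 0.152 + 0.051 = 0.273.
P(Plant=P5) = 0.023 + 0.052 + 0.139 = 0.214.
P(Plant ∈ {P3, P4, P5}) = 0.295 + 0.273 + 0.214 = 0.782; P(Status=slow, Plant ∈ {P3, P4, P5}) = 0.199 + 0.152 + 0.052 = 0.403.
P(Status=slow | Plant ∈ {P3, P4, P5}) = 0.403/0.782 = 0.51535.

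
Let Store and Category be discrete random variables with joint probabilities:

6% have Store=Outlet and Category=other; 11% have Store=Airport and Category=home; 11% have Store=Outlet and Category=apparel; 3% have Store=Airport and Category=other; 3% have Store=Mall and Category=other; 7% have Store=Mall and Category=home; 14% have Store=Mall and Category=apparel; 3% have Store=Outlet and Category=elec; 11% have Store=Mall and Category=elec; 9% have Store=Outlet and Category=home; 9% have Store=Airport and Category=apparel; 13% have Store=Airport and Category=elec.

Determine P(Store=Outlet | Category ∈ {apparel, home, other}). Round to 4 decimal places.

P(Category=apparel) = 0.14 + 0.09 + 0.11 = 0.34.
P(Category=home) = 0.07 + 0.11 + 0.09 = 0.27.
P(Category=other) = 0.03 + 0.03 + 0.06 = 0.12.
P(Category ∈ {apparel, home, other}) = 0.34 + 0.27 + 0.12 = 0.73; P(Store=Outlet, Category ∈ {apparel, home, other}) = 0.11 + 0.09 + 0.06 = 0.26.
P(Store=Outlet | Category ∈ {apparel, home, other}) = 0.26/0.73 = 0.3562.

0.3562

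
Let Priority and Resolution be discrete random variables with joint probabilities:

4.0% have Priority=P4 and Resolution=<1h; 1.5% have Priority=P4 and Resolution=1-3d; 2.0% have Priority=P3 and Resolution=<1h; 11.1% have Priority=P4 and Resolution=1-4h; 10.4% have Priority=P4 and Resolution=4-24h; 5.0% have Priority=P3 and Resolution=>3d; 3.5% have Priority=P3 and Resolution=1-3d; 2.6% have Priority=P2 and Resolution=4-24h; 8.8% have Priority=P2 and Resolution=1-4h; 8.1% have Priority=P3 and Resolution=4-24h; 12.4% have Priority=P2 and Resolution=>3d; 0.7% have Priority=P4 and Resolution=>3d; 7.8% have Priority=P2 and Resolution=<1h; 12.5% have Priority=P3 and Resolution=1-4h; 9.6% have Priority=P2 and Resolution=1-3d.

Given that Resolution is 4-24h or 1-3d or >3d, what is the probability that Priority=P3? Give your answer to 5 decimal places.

P(Resolution=4-24h) = 0.026 + 0.081 + 0.104 = 0.211.
P(Resolution=1-3d) = 0.096 + 0.035 + 0.015 = 0.146.
P(Resolution=>3d) = 0.124 + 0.050 + 0.007 = 0.181.
P(Resolution ∈ {4-24h, 1-3d, >3d}) = 0.211 + 0.146 + 0.181 = 0.538; P(Priority=P3, Resolution ∈ {4-24h, 1-3d, >3d}) = 0.081 + 0.035 + 0.050 = 0.166.
P(Priority=P3 | Resolution ∈ {4-24h, 1-3d, >3d}) = 0.166/0.538 = 0.30855.

0.30855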